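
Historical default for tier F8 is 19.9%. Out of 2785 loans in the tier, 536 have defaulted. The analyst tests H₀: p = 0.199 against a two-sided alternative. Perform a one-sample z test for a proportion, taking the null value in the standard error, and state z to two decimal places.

p̂ = 536/2785 = 0.1925.
SE = √(p₀(1−p₀)/n) = √(0.1594/2785) = 0.0076.
z = (0.1925 − 0.199)/0.0076 = -0.0065/0.0076 = -0.86.
Two-sided p-value ≈ 2·Φ(−0.865) = 0.3873.

z = -0.86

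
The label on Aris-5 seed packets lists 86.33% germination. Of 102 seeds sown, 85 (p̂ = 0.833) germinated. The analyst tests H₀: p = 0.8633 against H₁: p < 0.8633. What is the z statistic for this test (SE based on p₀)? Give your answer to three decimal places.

p̂ = 85/102 ≈ 0.83333.
Standard error under H₀: √(0.8633×0.1367/102) = 0.03401.
z = (0.83333 − 0.8633)/0.03401 = -0.02997/0.03401 = -0.881.
p-value = P(Z < -0.881) ≈ 0.1892.

z = -0.881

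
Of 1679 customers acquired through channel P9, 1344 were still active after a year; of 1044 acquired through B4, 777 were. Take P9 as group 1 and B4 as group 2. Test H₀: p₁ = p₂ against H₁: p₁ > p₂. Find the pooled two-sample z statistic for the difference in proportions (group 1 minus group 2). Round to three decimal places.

p̂₁ = 1344/1679 ≈ 0.8004765, p̂₂ = 777/1044 ≈ 0.7442529.
Pooled p̂ = (1344+777)/(1679+1044) = 2121/2723 = 0.7789203.
SE = √(0.172203 × 0.00155345) = 0.0163557.
z = (0.8004765 − 0.7442529)/0.0163557 = 0.0562236/0.0163557 = 3.438.

z = 3.438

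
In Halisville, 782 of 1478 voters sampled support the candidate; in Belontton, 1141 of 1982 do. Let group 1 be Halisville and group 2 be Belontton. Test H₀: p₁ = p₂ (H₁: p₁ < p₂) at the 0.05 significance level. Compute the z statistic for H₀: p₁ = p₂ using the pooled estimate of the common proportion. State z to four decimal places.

z = -2.7282

p̂₁ = 782/1478 = 0.5290934, p̂₂ = 1141/1982 = 0.5756811.
Pooled p̂ = (782+1141)/(1478+1982) = 1923/3460 = 0.5557803.
SE = √(0.246889 × 0.00118113) = 0.0170765.
z = (0.5290934 − 0.5756811)/0.0170765 = -0.0465877/0.0170765 = -2.7282.
p-value = P(Z < -2.728) ≈ 0.0032; since p < α = 0.05, reject H₀.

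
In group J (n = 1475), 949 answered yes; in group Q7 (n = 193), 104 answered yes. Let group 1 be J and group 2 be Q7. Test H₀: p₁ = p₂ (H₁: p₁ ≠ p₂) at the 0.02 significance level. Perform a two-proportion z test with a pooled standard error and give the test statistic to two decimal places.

p̂₁ = 949/1475 ≈ 0.6434, p̂₂ = 104/193 ≈ 0.5389.
Pooled p̂ = (949+104)/(1475+193) = 1053/1668 = 0.6313.
SE = √(0.232762 × 0.00585931) = 0.0369.
z = (0.6434 − 0.5389)/0.0369 = 0.1045/0.0369 = 2.83.
p-value = 2·P(Z > 2.830) ≈ 0.0046. With α = 0.02, reject H₀.

z = 2.83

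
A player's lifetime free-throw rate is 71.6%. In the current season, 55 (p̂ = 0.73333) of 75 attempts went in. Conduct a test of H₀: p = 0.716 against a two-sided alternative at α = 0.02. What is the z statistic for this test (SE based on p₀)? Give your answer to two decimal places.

p̂ = 55/75 = 0.7333.
SE = √(p₀(1−p₀)/n) = √(0.20334/75) = 0.0521.
z = (0.7333 − 0.716)/0.0521 = 0.0173/0.0521 = 0.33.
p-value = 2·P(Z > 0.333) ≈ 0.7392. With α = 0.02, fail to reject H₀.

z = 0.33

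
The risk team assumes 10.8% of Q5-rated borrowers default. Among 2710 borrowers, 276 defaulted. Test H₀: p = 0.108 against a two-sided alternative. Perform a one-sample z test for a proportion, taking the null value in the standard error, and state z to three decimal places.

z = -1.032

p̂ = 276/2710 = 0.10185.
SE = √(p₀(1−p₀)/n) = √(0.096336/2710) = 0.00596.
z = (0.10185 − 0.108)/0.00596 = -0.00615/0.00596 = -1.032.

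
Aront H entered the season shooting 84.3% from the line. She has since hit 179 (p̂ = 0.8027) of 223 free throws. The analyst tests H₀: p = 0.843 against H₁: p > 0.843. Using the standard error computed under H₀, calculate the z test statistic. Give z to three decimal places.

z = -1.655

p̂ = 179/223 = 0.80269.
Standard error under H₀: √(0.843×0.157/223) = 0.02436.
z = (0.80269 − 0.843)/0.02436 = -0.04031/0.02436 = -1.655.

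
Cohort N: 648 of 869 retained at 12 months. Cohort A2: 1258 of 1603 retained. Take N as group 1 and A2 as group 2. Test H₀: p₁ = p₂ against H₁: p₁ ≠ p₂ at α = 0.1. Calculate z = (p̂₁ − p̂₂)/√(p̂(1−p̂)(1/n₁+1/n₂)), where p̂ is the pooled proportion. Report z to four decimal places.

p̂₁ = 648/869 = 0.745685, p̂₂ = 1258/1603 = 0.784779.
Pooled p̂ = (648+1258)/(869+1603) = 1906/2472 = 0.771036.
SE = √(p̂(1−p̂)(1/n₁+1/n₂)) = √(0.771036·0.228964·0.00177458) = √(0.000313284) = 0.017700.
z = (0.745685 − 0.784779)/0.017700 = -0.039094/0.017700 = -2.2087.
Two-sided p-value ≈ 2·Φ(−2.209) = 0.0272, so at α = 0.1 we reject H₀.

z = -2.2087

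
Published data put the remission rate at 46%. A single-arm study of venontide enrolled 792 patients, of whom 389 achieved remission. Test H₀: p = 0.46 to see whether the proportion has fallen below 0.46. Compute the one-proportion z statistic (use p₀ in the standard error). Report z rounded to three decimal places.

z = 1.760

p̂ = 389/792 ≈ 0.491162.
Under H₀, SE = √(0.46·0.54/792) = √(0.000313636) = 0.017710.
z = (0.491162 − 0.46)/0.017710 = 0.031162/0.017710 = 1.760.
p-value = P(Z < 1.760) ≈ 0.9608.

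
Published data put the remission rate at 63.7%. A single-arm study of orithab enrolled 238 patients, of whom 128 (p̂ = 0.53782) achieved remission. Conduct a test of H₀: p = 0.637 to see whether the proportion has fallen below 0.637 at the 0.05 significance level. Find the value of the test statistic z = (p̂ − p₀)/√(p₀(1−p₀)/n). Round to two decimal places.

p̂ = 128/238 = 0.5378.
SE = √(p₀(1−p₀)/n) = √(0.23123/238) = 0.0312.
z = (0.5378 − 0.637)/0.0312 = -0.0992/0.0312 = -3.18.
p-value = P(Z < -3.182) ≈ 0.0007, so at α = 0.05 we reject H₀.

z = -3.18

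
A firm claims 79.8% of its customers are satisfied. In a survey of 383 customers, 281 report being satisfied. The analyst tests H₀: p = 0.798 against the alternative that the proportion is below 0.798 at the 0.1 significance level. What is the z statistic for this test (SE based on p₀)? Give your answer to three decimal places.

p̂ = 281/383 = 0.73368.
Standard error under H₀: √(0.798×0.202/383) = 0.02052.
z = (0.73368 − 0.798)/0.02052 = -0.06432/0.02052 = -3.135.
p-value = P(Z < -3.135) ≈ 0.0009; since p < α = 0.1, reject H₀.

z = -3.135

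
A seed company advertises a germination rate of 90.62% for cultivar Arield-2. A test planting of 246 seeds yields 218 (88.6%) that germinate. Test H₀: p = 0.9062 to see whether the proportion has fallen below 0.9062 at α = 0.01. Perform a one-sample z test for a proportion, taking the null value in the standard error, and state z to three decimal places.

p̂ = 218/246 = 0.88618.
Under H₀, SE = √(0.9062·0.0938/246) = √(0.000345535) = 0.01859.
z = (0.88618 − 0.9062)/0.01859 = -0.02002/0.01859 = -1.077.
p-value = P(Z < -1.077) ≈ 0.1407. With α = 0.01, fail to reject H₀.

z = -1.077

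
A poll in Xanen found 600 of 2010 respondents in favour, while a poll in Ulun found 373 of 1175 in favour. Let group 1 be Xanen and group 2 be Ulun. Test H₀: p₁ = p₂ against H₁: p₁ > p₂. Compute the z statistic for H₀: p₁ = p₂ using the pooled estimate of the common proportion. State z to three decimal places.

z = -1.120

p̂₁ = 600/2010 ≈ 0.298507, p̂₂ = 373/1175 ≈ 0.317447.
Pooled p̂ = (600+373)/(2010+1175) = 973/3185 = 0.305495.
SE = √(p̂(1−p̂)(1/n₁+1/n₂)) = √(0.305495·0.694505·0.00134858) = √(0.000286124) = 0.016915.
z = (0.298507 − 0.317447)/0.016915 = -0.018940/0.016915 = -1.120.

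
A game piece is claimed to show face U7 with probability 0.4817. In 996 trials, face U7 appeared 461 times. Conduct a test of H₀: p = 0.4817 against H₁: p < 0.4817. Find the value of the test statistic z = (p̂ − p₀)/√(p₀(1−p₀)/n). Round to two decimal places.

z = -1.19

p̂ = 461/996 = 0.4629.
Under H₀, SE = √(0.4817·0.5183/996) = √(0.000250668) = 0.0158.
z = (0.4629 − 0.4817)/0.0158 = -0.0188/0.0158 = -1.19.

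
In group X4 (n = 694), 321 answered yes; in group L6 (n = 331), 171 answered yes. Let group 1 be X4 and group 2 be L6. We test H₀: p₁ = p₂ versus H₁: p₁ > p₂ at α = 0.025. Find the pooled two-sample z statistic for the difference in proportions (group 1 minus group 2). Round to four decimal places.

z = -1.6205

p̂₁ = 321/694 = 0.462536, p̂₂ = 171/331 = 0.516616.
Pooled p̂ = (321+171)/(694+331) = 492/1025 = 0.480000.
SE = √(p̂(1−p̂)(1/n₁+1/n₂)) = √(0.480000·0.520000·0.00446207) = √(0.00111373) = 0.033373.
z = (0.462536 − 0.516616)/0.033373 = -0.054080/0.033373 = -1.6205.
p-value = P(Z > -1.620) ≈ 0.9474. With α = 0.025, fail to reject H₀.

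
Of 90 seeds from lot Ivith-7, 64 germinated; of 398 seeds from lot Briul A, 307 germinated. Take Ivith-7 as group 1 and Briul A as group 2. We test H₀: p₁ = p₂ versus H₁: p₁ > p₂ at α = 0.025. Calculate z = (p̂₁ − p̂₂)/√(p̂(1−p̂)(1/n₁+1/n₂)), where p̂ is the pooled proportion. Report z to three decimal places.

p̂₁ = 64/90 = 0.71111, p̂₂ = 307/398 = 0.77136.
Pooled p̂ = (64+307)/(90+398) = 371/488 = 0.76025.
SE = √(0.182272 × 0.0136237) = 0.04983.
z = (0.71111 − 0.77136)/0.04983 = -0.06025/0.04983 = -1.209.
p-value = P(Z > -1.209) ≈ 0.8867; since p > α = 0.025, fail to reject H₀.

z = -1.209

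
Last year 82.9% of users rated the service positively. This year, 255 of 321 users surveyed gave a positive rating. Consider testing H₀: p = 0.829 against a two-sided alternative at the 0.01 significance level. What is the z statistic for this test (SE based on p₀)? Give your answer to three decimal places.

z = -1.647

p̂ = 255/321 ≈ 0.79439.
Standard error under H₀: √(0.829×0.171/321) = 0.02101.
z = (0.79439 − 0.829)/0.02101 = -0.03461/0.02101 = -1.647.
p-value = 2·P(Z > 1.647) ≈ 0.0996. With α = 0.01, fail to reject H₀.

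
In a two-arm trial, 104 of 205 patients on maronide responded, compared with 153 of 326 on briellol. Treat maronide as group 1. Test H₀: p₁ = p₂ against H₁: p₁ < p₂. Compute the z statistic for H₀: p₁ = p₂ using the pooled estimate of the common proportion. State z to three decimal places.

p̂₁ = 104/205 = 0.50732, p̂₂ = 153/326 = 0.46933.
Pooled p̂ = (104+153)/(205+326) = 257/531 = 0.48399.
SE = √(p̂(1−p̂)(1/n₁+1/n₂)) = √(0.48399·0.51601·0.00794553) = √(0.00198435) = 0.04455.
z = (0.50732 − 0.46933)/0.04455 = 0.03799/0.04455 = 0.853.
p-value = P(Z < 0.853) ≈ 0.8031.

z = 0.853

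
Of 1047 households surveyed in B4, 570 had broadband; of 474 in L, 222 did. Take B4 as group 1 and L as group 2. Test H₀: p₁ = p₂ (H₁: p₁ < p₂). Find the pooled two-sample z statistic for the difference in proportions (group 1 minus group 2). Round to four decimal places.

z = 2.7501

p̂₁ = 570/1047 ≈ 0.544413, p̂₂ = 222/474 ≈ 0.468354.
Pooled p̂ = (570+222)/(1047+474) = 792/1521 = 0.520710.
SE = √(0.249571 × 0.00306481) = 0.027657.
z = (0.544413 − 0.468354)/0.027657 = 0.076059/0.027657 = 2.7501.
p-value = P(Z < 2.750) ≈ 0.9970.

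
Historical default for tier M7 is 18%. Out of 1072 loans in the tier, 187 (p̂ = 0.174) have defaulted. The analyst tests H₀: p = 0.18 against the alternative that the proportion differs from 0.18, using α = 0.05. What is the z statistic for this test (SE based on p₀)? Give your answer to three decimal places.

z = -0.474

p̂ = 187/1072 = 0.17444.
Standard error under H₀: √(0.18×0.82/1072) = 0.01173.
z = (0.17444 − 0.18)/0.01173 = -0.00556/0.01173 = -0.474.
Two-sided p-value ≈ 2·Φ(−0.474) = 0.6356, so at α = 0.05 we fail to reject H₀.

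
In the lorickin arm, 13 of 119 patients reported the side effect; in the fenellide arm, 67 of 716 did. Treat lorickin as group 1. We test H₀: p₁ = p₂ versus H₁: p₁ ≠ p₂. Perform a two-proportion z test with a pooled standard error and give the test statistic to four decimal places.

p̂₁ = 13/119 = 0.1092437, p̂₂ = 67/716 = 0.0935754.
Pooled p̂ = (13+67)/(119+716) = 80/835 = 0.0958084.
SE = √(p̂(1−p̂)(1/n₁+1/n₂)) = √(0.0958084·0.9041916·0.00980001) = √(0.000848966) = 0.0291370.
z = (0.1092437 − 0.0935754)/0.0291370 = 0.0156683/0.0291370 = 0.5377.
Two-sided p-value ≈ 2·Φ(−0.538) = 0.5908.

z = 0.5377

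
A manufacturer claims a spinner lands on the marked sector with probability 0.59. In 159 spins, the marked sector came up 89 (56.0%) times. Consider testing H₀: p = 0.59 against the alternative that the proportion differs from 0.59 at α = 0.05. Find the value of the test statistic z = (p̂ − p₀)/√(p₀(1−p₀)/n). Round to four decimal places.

z = -0.7756

p̂ = 89/159 = 0.559748.
Standard error under H₀: √(0.59×0.41/159) = 0.039005.
z = (0.559748 − 0.59)/0.039005 = -0.030252/0.039005 = -0.7756.
Two-sided p-value ≈ 2·Φ(−0.776) = 0.4380. With α = 0.05, fail to reject H₀.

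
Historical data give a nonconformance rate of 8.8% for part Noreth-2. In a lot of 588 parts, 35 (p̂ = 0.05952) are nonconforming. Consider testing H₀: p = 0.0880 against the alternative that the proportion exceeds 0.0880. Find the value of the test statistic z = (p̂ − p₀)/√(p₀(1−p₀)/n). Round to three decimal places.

p̂ = 35/588 ≈ 0.059524.
Standard error under H₀: √(0.088×0.912/588) = 0.011683.
z = (0.059524 − 0.088)/0.011683 = -0.028476/0.011683 = -2.437.
p-value = P(Z > -2.437) ≈ 0.9926.

z = -2.437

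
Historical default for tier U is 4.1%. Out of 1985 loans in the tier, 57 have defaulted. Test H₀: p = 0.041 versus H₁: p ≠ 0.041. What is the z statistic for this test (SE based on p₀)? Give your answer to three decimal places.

p̂ = 57/1985 ≈ 0.02872.
Standard error under H₀: √(0.041×0.959/1985) = 0.00445.
z = (0.02872 − 0.041)/0.00445 = -0.01228/0.00445 = -2.760.

z = -2.760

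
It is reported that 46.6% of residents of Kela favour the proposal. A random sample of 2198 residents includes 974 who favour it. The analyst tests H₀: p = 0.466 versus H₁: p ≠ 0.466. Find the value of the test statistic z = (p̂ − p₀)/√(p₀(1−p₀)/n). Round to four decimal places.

p̂ = 974/2198 = 0.443130.
Standard error under H₀: √(0.466×0.534/2198) = 0.010640.
z = (0.443130 − 0.466)/0.010640 = -0.022870/0.010640 = -2.1494.
Two-sided p-value ≈ 2·Φ(−2.149) = 0.0316.

z = -2.1494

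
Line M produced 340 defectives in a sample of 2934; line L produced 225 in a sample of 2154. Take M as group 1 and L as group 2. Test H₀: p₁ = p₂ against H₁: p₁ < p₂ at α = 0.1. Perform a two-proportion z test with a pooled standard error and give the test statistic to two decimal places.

z = 1.28

p̂₁ = 340/2934 ≈ 0.1159, p̂₂ = 225/2154 ≈ 0.1045.
Pooled p̂ = (340+225)/(2934+2154) = 565/5088 = 0.1110.
SE = √(p̂(1−p̂)(1/n₁+1/n₂)) = √(0.1110·0.8890·0.000805084) = √(7.94735e-05) = 0.0089.
z = (0.1159 − 0.1045)/0.0089 = 0.0114/0.0089 = 1.28.
p-value = P(Z < 1.282) ≈ 0.9000; since p > α = 0.1, fail to reject H₀.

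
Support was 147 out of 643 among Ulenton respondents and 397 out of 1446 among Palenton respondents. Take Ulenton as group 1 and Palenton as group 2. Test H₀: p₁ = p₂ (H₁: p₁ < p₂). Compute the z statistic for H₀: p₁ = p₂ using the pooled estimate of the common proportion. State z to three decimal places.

p̂₁ = 147/643 = 0.22862, p̂₂ = 397/1446 = 0.27455.
Pooled p̂ = (147+397)/(643+1446) = 544/2089 = 0.26041.
SE = √(p̂(1−p̂)(1/n₁+1/n₂)) = √(0.26041·0.73959·0.00224677) = √(0.000432723) = 0.02080.
z = (0.22862 − 0.27455)/0.02080 = -0.04593/0.02080 = -2.208.

z = -2.208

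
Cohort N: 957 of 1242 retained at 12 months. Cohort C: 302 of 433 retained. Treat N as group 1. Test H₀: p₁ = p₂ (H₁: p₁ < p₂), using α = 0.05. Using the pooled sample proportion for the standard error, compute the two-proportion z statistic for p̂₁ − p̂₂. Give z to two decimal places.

z = 3.03

p̂₁ = 957/1242 ≈ 0.7705, p̂₂ = 302/433 ≈ 0.6975.
Pooled p̂ = (957+302)/(1242+433) = 1259/1675 = 0.7516.
SE = √(p̂(1−p̂)(1/n₁+1/n₂)) = √(0.7516·0.2484·0.00311462) = √(0.000581426) = 0.0241.
z = (0.7705 − 0.6975)/0.0241 = 0.0730/0.0241 = 3.03.
p-value = P(Z < 3.030) ≈ 0.9988. With α = 0.05, fail to reject H₀.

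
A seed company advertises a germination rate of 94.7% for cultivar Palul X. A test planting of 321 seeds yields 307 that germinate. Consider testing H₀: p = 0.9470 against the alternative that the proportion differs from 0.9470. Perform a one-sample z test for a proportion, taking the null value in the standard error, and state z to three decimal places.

z = 0.751

p̂ = 307/321 = 0.95639.
SE = √(p₀(1−p₀)/n) = √(0.050191/321) = 0.01250.
z = (0.95639 − 0.947)/0.01250 = 0.00939/0.01250 = 0.751.
Two-sided p-value ≈ 2·Φ(−0.751) = 0.4529.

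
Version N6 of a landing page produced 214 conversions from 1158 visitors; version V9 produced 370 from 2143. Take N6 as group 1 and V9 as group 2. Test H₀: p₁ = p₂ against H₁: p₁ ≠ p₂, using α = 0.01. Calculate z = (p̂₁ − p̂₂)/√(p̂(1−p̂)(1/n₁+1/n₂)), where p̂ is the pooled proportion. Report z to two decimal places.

p̂₁ = 214/1158 = 0.1848, p̂₂ = 370/2143 = 0.1727.
Pooled p̂ = (214+370)/(1158+2143) = 584/3301 = 0.1769.
SE = √(p̂(1−p̂)(1/n₁+1/n₂)) = √(0.1769·0.8231·0.00133019) = √(0.000193698) = 0.0139.
z = (0.1848 − 0.1727)/0.0139 = 0.0121/0.0139 = 0.87.
p-value = 2·P(Z > 0.873) ≈ 0.3828; since p > α = 0.01, fail to reject H₀.

z = 0.87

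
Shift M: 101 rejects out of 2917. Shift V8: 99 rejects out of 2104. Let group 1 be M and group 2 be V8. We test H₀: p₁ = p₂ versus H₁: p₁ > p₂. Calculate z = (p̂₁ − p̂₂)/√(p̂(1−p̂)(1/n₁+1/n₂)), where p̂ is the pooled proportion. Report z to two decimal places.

z = -2.22

p̂₁ = 101/2917 ≈ 0.03462, p̂₂ = 99/2104 ≈ 0.04705.
Pooled p̂ = (101+99)/(2917+2104) = 200/5021 = 0.03983.
SE = √(0.0382461 × 0.000818103) = 0.00559.
z = (0.03462 − 0.04705)/0.00559 = -0.01243/0.00559 = -2.22.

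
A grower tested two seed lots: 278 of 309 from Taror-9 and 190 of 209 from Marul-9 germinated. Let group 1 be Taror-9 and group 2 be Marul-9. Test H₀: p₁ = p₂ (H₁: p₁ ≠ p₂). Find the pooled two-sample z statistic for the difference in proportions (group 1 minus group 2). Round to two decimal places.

p̂₁ = 278/309 ≈ 0.8997, p̂₂ = 190/209 ≈ 0.9091.
Pooled p̂ = (278+190)/(309+209) = 468/518 = 0.9035.
SE = √(p̂(1−p̂)(1/n₁+1/n₂)) = √(0.9035·0.0965·0.00802093) = √(0.00069949) = 0.0264.
z = (0.8997 − 0.9091)/0.0264 = -0.0094/0.0264 = -0.36.

z = -0.36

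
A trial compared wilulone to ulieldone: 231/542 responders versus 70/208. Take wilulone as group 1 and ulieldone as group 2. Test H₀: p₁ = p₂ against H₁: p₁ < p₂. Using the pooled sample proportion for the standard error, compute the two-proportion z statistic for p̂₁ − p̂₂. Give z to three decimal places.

z = 2.243

p̂₁ = 231/542 ≈ 0.42620, p̂₂ = 70/208 ≈ 0.33654.
Pooled p̂ = (231+70)/(542+208) = 301/750 = 0.40133.
SE = √(0.240265 × 0.00665271) = 0.03998.
z = (0.42620 − 0.33654)/0.03998 = 0.08966/0.03998 = 2.243.
p-value = P(Z < 2.243) ≈ 0.9875.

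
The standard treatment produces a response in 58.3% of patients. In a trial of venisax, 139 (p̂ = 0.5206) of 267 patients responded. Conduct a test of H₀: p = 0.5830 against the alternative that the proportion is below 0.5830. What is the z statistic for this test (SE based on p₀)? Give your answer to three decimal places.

p̂ = 139/267 = 0.52060.
Under H₀, SE = √(0.583·0.417/267) = √(0.000910528) = 0.03017.
z = (0.52060 − 0.583)/0.03017 = -0.06240/0.03017 = -2.068.

z = -2.068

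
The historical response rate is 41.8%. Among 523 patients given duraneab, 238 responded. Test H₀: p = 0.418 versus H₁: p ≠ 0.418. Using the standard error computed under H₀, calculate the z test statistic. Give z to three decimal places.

p̂ = 238/523 = 0.45507.
Standard error under H₀: √(0.418×0.582/523) = 0.02157.
z = (0.45507 − 0.418)/0.02157 = 0.03707/0.02157 = 1.719.
p-value = 2·P(Z > 1.719) ≈ 0.0857.

z = 1.719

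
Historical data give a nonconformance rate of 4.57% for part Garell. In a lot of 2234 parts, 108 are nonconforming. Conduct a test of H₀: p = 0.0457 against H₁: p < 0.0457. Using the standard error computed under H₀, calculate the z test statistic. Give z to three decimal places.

z = 0.598

p̂ = 108/2234 = 0.048344.
Under H₀, SE = √(0.0457·0.9543/2234) = √(1.95217e-05) = 0.004418.
z = (0.048344 − 0.0457)/0.004418 = 0.002644/0.004418 = 0.598.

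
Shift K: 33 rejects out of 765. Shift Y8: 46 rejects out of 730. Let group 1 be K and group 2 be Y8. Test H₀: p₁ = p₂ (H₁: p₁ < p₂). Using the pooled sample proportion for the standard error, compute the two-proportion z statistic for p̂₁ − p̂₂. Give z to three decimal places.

p̂₁ = 33/765 = 0.043137, p̂₂ = 46/730 = 0.063014.
Pooled p̂ = (33+46)/(765+730) = 79/1495 = 0.052843.
SE = √(0.0500504 × 0.00267705) = 0.011575.
z = (0.043137 − 0.063014)/0.011575 = -0.019877/0.011575 = -1.717.
p-value = P(Z < -1.717) ≈ 0.0430.

z = -1.717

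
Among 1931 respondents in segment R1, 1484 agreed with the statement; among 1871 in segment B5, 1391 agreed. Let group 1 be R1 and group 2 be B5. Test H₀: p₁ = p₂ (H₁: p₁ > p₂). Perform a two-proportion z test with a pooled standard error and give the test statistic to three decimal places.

p̂₁ = 1484/1931 = 0.76851, p̂₂ = 1391/1871 = 0.74345.
Pooled p̂ = (1484+1391)/(1931+1871) = 2875/3802 = 0.75618.
SE = √(0.184371 × 0.00105234) = 0.01393.
z = (0.76851 − 0.74345)/0.01393 = 0.02506/0.01393 = 1.799.
p-value = P(Z > 1.799) ≈ 0.0360.

z = 1.799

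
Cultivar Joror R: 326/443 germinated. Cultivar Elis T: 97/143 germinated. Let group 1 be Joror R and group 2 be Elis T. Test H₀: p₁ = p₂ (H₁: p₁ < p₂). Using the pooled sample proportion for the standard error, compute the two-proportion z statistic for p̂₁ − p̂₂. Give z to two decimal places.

z = 1.34

p̂₁ = 326/443 = 0.7359, p̂₂ = 97/143 = 0.6783.
Pooled p̂ = (326+97)/(443+143) = 423/586 = 0.7218.
SE = √(0.200786 × 0.00925034) = 0.0431.
z = (0.7359 − 0.6783)/0.0431 = 0.0576/0.0431 = 1.34.
p-value = P(Z < 1.336) ≈ 0.9092.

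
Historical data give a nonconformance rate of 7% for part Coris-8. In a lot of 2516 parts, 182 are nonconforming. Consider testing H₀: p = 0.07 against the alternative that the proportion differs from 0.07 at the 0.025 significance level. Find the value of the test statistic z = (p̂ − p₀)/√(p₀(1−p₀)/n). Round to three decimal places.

z = 0.459

p̂ = 182/2516 ≈ 0.072337.
SE = √(p₀(1−p₀)/n) = √(0.0651/2516) = 0.005087.
z = (0.072337 − 0.07)/0.005087 = 0.002337/0.005087 = 0.459.
Two-sided p-value ≈ 2·Φ(−0.459) = 0.6459; since p > α = 0.025, fail to reject H₀.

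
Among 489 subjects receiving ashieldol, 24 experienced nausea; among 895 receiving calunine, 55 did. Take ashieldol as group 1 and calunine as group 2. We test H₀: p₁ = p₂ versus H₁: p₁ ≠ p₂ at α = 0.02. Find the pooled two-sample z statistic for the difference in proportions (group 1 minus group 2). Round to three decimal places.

p̂₁ = 24/489 ≈ 0.04908, p̂₂ = 55/895 ≈ 0.06145.
Pooled p̂ = (24+55)/(489+895) = 79/1384 = 0.05708.
SE = √(0.0538227 × 0.00316231) = 0.01305.
z = (0.04908 − 0.06145)/0.01305 = -0.01237/0.01305 = -0.948.
p-value = 2·P(Z > 0.948) ≈ 0.3429. With α = 0.02, fail to reject H₀.

z = -0.948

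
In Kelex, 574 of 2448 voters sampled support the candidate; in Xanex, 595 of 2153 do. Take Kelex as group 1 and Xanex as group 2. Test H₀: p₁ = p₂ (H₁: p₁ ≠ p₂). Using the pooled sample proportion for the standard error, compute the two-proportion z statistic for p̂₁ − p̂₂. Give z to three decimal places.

z = -3.256

p̂₁ = 574/2448 ≈ 0.234477, p̂₂ = 595/2153 ≈ 0.276359.
Pooled p̂ = (574+595)/(2448+2153) = 1169/4601 = 0.254075.
SE = √(0.189521 × 0.000872965) = 0.012863.
z = (0.234477 − 0.276359)/0.012863 = -0.041882/0.012863 = -3.256.
Two-sided p-value ≈ 2·Φ(−3.256) = 0.0011.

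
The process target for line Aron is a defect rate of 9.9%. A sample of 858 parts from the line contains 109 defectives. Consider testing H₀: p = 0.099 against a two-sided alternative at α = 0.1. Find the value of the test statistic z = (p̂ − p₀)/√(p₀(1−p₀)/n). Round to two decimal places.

p̂ = 109/858 ≈ 0.1270.
Under H₀, SE = √(0.099·0.901/858) = √(0.000103962) = 0.0102.
z = (0.1270 − 0.099)/0.0102 = 0.0280/0.0102 = 2.75.
p-value = 2·P(Z > 2.750) ≈ 0.0060. With α = 0.1, reject H₀.

z = 2.75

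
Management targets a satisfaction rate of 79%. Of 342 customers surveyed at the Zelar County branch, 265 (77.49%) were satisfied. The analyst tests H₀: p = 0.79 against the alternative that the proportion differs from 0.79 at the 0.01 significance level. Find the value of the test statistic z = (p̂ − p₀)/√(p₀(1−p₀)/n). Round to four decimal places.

z = -0.6877

p̂ = 265/342 ≈ 0.774854.
Standard error under H₀: √(0.79×0.21/342) = 0.022025.
z = (0.774854 − 0.79)/0.022025 = -0.015146/0.022025 = -0.6877.
p-value = 2·P(Z > 0.688) ≈ 0.4916. With α = 0.01, fail to reject H₀.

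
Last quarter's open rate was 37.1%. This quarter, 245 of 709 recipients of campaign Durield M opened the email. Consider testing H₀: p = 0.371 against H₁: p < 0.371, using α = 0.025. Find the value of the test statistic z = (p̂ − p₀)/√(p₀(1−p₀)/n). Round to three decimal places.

p̂ = 245/709 = 0.34556.
Standard error under H₀: √(0.371×0.629/709) = 0.01814.
z = (0.34556 − 0.371)/0.01814 = -0.02544/0.01814 = -1.402.
p-value = P(Z < -1.402) ≈ 0.0804; since p > α = 0.025, fail to reject H₀.

z = -1.402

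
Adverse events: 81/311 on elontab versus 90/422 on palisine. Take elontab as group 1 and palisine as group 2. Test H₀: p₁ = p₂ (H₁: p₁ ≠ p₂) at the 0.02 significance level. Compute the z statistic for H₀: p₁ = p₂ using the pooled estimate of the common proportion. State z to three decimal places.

z = 1.493

p̂₁ = 81/311 = 0.26045, p̂₂ = 90/422 = 0.21327.
Pooled p̂ = (81+90)/(311+422) = 171/733 = 0.23329.
SE = √(p̂(1−p̂)(1/n₁+1/n₂)) = √(0.23329·0.76671·0.0055851) = √(0.000998977) = 0.03161.
z = (0.26045 − 0.21327)/0.03161 = 0.04718/0.03161 = 1.493.
p-value = 2·P(Z > 1.493) ≈ 0.1355, so at α = 0.02 we fail to reject H₀.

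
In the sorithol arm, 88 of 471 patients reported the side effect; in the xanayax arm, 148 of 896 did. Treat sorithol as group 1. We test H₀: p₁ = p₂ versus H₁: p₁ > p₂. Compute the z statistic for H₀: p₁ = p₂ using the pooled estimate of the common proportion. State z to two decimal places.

z = 1.01

p̂₁ = 88/471 = 0.18684, p̂₂ = 148/896 = 0.16518.
Pooled p̂ = (88+148)/(471+896) = 236/1367 = 0.17264.
SE = √(p̂(1−p̂)(1/n₁+1/n₂)) = √(0.17264·0.82736·0.00323921) = √(0.000462676) = 0.02151.
z = (0.18684 − 0.16518)/0.02151 = 0.02166/0.02151 = 1.01.
p-value = P(Z > 1.007) ≈ 0.1570.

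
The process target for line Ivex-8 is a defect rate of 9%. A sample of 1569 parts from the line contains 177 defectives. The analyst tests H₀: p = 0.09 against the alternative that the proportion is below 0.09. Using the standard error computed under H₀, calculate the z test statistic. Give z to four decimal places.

p̂ = 177/1569 = 0.112811.
Standard error under H₀: √(0.09×0.91/1569) = 0.007225.
z = (0.112811 − 0.09)/0.007225 = 0.022811/0.007225 = 3.1572.

z = 3.1572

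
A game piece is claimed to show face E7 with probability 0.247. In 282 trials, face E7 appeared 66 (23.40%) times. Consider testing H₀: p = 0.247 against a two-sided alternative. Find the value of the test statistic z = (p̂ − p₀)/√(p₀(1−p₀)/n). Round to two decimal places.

p̂ = 66/282 ≈ 0.23404.
Standard error under H₀: √(0.247×0.753/282) = 0.02568.
z = (0.23404 − 0.247)/0.02568 = -0.01296/0.02568 = -0.50.
p-value = 2·P(Z > 0.505) ≈ 0.6139.

z = -0.50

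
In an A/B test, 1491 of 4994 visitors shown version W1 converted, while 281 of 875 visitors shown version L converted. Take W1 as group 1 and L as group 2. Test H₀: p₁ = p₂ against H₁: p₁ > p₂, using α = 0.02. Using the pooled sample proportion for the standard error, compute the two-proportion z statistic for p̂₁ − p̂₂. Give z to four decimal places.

z = -1.3423

p̂₁ = 1491/4994 = 0.298558, p̂₂ = 281/875 = 0.321143.
Pooled p̂ = (1491+281)/(4994+875) = 1772/5869 = 0.301925.
SE = √(0.210766 × 0.0013431) = 0.016825.
z = (0.298558 − 0.321143)/0.016825 = -0.022585/0.016825 = -1.3423.
p-value = P(Z > -1.342) ≈ 0.9103, so at α = 0.02 we fail to reject H₀.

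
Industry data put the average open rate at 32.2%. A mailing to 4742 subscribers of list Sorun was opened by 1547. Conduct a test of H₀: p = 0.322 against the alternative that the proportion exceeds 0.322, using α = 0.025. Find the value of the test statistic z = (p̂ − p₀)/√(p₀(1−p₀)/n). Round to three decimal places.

z = 0.624

p̂ = 1547/4742 ≈ 0.326234.
Under H₀, SE = √(0.322·0.678/4742) = √(4.60388e-05) = 0.006785.
z = (0.326234 − 0.322)/0.006785 = 0.004234/0.006785 = 0.624.
p-value = P(Z > 0.624) ≈ 0.2663, so at α = 0.025 we fail to reject H₀.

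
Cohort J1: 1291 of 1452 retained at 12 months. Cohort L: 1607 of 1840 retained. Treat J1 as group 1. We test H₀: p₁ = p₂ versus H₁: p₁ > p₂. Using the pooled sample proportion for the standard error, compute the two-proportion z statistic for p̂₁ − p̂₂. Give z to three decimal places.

p̂₁ = 1291/1452 = 0.889118, p̂₂ = 1607/1840 = 0.873370.
Pooled p̂ = (1291+1607)/(1452+1840) = 2898/3292 = 0.880316.
SE = √(0.10536 × 0.00123218) = 0.011394.
z = (0.889118 − 0.873370)/0.011394 = 0.015748/0.011394 = 1.382.

z = 1.382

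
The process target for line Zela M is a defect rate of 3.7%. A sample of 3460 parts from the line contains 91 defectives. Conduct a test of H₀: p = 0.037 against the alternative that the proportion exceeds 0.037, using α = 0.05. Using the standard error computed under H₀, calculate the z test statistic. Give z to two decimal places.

z = -3.33

p̂ = 91/3460 = 0.02630.
Under H₀, SE = √(0.037·0.963/3460) = √(1.0298e-05) = 0.00321.
z = (0.02630 − 0.037)/0.00321 = -0.01070/0.00321 = -3.33.
p-value = P(Z > -3.334) ≈ 0.9996; since p > α = 0.05, fail to reject H₀.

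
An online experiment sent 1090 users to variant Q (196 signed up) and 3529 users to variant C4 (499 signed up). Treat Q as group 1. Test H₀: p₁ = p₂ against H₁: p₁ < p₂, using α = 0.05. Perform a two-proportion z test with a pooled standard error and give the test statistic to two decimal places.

z = 3.10

p̂₁ = 196/1090 = 0.1798, p̂₂ = 499/3529 = 0.1414.
Pooled p̂ = (196+499)/(1090+3529) = 695/4619 = 0.1505.
SE = √(p̂(1−p̂)(1/n₁+1/n₂)) = √(0.1505·0.8495·0.0012008) = √(0.000153493) = 0.0124.
z = (0.1798 − 0.1414)/0.0124 = 0.0384/0.0124 = 3.10.
p-value = P(Z < 3.101) ≈ 0.9990. With α = 0.05, fail to reject H₀.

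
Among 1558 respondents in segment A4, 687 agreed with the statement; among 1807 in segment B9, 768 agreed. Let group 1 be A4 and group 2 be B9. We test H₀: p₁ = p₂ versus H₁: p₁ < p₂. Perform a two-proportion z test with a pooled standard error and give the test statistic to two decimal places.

z = 0.93

p̂₁ = 687/1558 = 0.4409, p̂₂ = 768/1807 = 0.4250.
Pooled p̂ = (687+768)/(1558+1807) = 1455/3365 = 0.4324.
SE = √(0.245429 × 0.00119525) = 0.0171.
z = (0.4409 − 0.4250)/0.0171 = 0.0159/0.0171 = 0.93.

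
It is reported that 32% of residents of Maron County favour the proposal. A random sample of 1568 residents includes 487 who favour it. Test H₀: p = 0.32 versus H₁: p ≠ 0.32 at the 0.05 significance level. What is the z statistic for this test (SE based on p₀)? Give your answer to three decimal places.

z = -0.799

p̂ = 487/1568 ≈ 0.31059.
Under H₀, SE = √(0.32·0.68/1568) = √(0.000138776) = 0.01178.
z = (0.31059 − 0.32)/0.01178 = -0.00941/0.01178 = -0.799.
Two-sided p-value ≈ 2·Φ(−0.799) = 0.4243, so at α = 0.05 we fail to reject H₀.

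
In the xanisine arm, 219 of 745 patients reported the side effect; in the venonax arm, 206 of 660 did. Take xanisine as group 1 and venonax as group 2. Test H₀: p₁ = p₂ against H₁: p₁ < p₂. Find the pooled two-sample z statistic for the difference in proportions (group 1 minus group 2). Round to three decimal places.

z = -0.740

p̂₁ = 219/745 ≈ 0.29396, p̂₂ = 206/660 ≈ 0.31212.
Pooled p̂ = (219+206)/(745+660) = 425/1405 = 0.30249.
SE = √(0.21099 × 0.00285743) = 0.02455.
z = (0.29396 − 0.31212)/0.02455 = -0.01816/0.02455 = -0.740.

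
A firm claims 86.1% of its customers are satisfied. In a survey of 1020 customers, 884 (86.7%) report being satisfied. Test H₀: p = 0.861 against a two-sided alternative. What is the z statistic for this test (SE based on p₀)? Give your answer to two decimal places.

z = 0.52

p̂ = 884/1020 ≈ 0.86667.
SE = √(p₀(1−p₀)/n) = √(0.11968/1020) = 0.01083.
z = (0.86667 − 0.861)/0.01083 = 0.00567/0.01083 = 0.52.
Two-sided p-value ≈ 2·Φ(−0.523) = 0.6009.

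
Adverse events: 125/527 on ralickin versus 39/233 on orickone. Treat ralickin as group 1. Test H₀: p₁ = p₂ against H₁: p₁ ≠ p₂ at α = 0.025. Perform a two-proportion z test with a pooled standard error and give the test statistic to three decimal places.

z = 2.157

p̂₁ = 125/527 ≈ 0.23719, p̂₂ = 39/233 ≈ 0.16738.
Pooled p̂ = (125+39)/(527+233) = 164/760 = 0.21579.
SE = √(0.169224 × 0.00618938) = 0.03236.
z = (0.23719 − 0.16738)/0.03236 = 0.06981/0.03236 = 2.157.
p-value = 2·P(Z > 2.157) ≈ 0.0310; since p > α = 0.025, fail to reject H₀.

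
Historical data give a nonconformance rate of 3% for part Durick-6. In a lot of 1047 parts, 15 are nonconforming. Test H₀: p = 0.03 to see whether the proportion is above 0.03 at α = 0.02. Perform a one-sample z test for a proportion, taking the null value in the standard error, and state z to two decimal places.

z = -2.97

p̂ = 15/1047 ≈ 0.01433.
SE = √(p₀(1−p₀)/n) = √(0.0291/1047) = 0.00527.
z = (0.01433 − 0.03)/0.00527 = -0.01567/0.00527 = -2.97.
p-value = P(Z > -2.973) ≈ 0.9985, so at α = 0.02 we fail to reject H₀.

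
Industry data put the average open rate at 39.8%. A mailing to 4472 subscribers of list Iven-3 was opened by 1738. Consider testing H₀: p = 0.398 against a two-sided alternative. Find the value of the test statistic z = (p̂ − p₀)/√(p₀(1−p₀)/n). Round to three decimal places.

z = -1.279

p̂ = 1738/4472 ≈ 0.38864.
Under H₀, SE = √(0.398·0.602/4472) = √(5.35769e-05) = 0.00732.
z = (0.38864 − 0.398)/0.00732 = -0.00936/0.00732 = -1.279.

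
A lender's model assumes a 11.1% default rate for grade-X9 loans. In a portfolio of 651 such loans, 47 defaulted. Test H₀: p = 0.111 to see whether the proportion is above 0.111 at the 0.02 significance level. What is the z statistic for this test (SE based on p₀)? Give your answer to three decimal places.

p̂ = 47/651 = 0.07220.
SE = √(p₀(1−p₀)/n) = √(0.098679/651) = 0.01231.
z = (0.07220 − 0.111)/0.01231 = -0.03880/0.01231 = -3.152.
p-value = P(Z > -3.152) ≈ 0.9992, so at α = 0.02 we fail to reject H₀.

z = -3.152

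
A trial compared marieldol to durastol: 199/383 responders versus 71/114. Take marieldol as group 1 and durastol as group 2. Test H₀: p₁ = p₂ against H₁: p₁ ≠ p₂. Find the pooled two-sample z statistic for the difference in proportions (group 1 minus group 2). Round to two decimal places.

p̂₁ = 199/383 = 0.5196, p̂₂ = 71/114 = 0.6228.
Pooled p̂ = (199+71)/(383+114) = 270/497 = 0.5433.
SE = √(p̂(1−p̂)(1/n₁+1/n₂)) = √(0.5433·0.4567·0.0113829) = √(0.00282442) = 0.0531.
z = (0.5196 − 0.6228)/0.0531 = -0.1032/0.0531 = -1.94.
Two-sided p-value ≈ 2·Φ(−1.942) = 0.0521.

z = -1.94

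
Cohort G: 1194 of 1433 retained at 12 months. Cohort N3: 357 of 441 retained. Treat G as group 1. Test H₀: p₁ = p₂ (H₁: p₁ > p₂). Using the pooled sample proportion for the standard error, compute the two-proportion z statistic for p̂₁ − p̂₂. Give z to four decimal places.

p̂₁ = 1194/1433 ≈ 0.833217, p̂₂ = 357/441 ≈ 0.809524.
Pooled p̂ = (1194+357)/(1433+441) = 1551/1874 = 0.827641.
SE = √(0.142651 × 0.00296541) = 0.020567.
z = (0.833217 − 0.809524)/0.020567 = 0.023693/0.020567 = 1.1520.
p-value = P(Z > 1.152) ≈ 0.1247.

z = 1.1520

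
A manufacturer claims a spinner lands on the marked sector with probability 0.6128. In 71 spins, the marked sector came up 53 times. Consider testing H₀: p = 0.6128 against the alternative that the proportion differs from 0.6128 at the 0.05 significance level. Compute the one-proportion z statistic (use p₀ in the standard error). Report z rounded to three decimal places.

z = 2.312

p̂ = 53/71 = 0.74648.
Under H₀, SE = √(0.6128·0.3872/71) = √(0.00334192) = 0.05781.
z = (0.74648 − 0.6128)/0.05781 = 0.13368/0.05781 = 2.312.
Two-sided p-value ≈ 2·Φ(−2.312) = 0.0208. With α = 0.05, reject H₀.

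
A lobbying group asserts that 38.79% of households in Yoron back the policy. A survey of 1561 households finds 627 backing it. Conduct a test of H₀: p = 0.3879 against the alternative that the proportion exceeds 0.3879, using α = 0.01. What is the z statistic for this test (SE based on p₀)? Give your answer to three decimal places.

z = 1.116

p̂ = 627/1561 ≈ 0.401666.
SE = √(p₀(1−p₀)/n) = √(0.23743/1561) = 0.012333.
z = (0.401666 − 0.3879)/0.012333 = 0.013766/0.012333 = 1.116.
p-value = P(Z > 1.116) ≈ 0.1322. With α = 0.01, fail to reject H₀.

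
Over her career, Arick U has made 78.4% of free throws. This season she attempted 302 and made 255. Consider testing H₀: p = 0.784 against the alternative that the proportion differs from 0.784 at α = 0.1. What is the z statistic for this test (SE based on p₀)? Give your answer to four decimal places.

p̂ = 255/302 = 0.8443709.
Standard error under H₀: √(0.784×0.216/302) = 0.0236800.
z = (0.8443709 − 0.784)/0.0236800 = 0.0603709/0.0236800 = 2.5494.
p-value = 2·P(Z > 2.549) ≈ 0.0108. With α = 0.1, reject H₀.

z = 2.5494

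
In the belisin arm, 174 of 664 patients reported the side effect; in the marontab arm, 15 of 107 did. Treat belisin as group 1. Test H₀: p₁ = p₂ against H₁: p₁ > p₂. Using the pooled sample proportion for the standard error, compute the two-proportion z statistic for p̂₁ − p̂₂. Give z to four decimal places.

p̂₁ = 174/664 = 0.262048, p̂₂ = 15/107 = 0.140187.
Pooled p̂ = (174+15)/(664+107) = 189/771 = 0.245136.
SE = √(0.185044 × 0.0108518) = 0.044811.
z = (0.262048 − 0.140187)/0.044811 = 0.121861/0.044811 = 2.7194.
p-value = P(Z > 2.719) ≈ 0.0033.

z = 2.7194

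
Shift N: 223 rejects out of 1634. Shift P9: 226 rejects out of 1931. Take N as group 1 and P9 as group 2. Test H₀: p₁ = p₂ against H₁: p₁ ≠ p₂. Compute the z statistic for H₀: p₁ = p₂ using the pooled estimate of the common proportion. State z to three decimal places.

p̂₁ = 223/1634 = 0.13647, p̂₂ = 226/1931 = 0.11704.
Pooled p̂ = (223+226)/(1634+1931) = 449/3565 = 0.12595.
SE = √(0.110084 × 0.00112986) = 0.01115.
z = (0.13647 − 0.11704)/0.01115 = 0.01943/0.01115 = 1.743.

z = 1.743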